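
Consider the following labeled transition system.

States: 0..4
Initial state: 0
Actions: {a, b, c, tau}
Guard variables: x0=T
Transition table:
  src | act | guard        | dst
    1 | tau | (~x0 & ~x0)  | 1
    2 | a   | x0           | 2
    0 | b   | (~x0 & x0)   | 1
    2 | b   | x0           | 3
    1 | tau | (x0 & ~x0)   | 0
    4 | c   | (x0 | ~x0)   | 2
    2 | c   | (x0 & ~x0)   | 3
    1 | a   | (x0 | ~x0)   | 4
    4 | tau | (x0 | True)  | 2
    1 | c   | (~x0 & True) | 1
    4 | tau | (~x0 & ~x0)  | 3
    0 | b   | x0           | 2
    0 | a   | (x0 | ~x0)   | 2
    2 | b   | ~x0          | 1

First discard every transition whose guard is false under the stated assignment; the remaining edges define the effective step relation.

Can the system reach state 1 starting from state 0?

Answer: UNREACHABLE

Trace:
After dropping false guards: 7 live edges.
L0 = {0}
L1 = {2}  total {0,2}
L2 = {3}  total {0,2,3}
Reach set: {0,2,3}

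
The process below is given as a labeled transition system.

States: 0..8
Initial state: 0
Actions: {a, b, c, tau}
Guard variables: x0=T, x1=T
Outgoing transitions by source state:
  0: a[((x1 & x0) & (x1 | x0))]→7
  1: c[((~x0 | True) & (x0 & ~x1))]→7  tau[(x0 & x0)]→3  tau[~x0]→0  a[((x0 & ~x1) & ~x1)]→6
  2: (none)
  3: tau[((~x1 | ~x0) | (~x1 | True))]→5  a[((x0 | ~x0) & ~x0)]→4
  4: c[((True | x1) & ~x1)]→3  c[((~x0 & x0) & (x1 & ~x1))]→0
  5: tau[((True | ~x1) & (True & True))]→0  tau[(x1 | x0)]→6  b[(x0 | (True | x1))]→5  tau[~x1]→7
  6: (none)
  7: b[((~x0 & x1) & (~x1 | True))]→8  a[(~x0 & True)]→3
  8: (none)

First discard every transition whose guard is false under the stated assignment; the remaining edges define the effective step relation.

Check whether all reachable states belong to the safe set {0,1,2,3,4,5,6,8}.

Answer: INVARIANT VIOLATED at state 7

Working:
Inv-set: {0,1,2,3,4,5,6,8}
Reach set: {0,7}
  0: ok
  7: outside
counterexample path to 7: a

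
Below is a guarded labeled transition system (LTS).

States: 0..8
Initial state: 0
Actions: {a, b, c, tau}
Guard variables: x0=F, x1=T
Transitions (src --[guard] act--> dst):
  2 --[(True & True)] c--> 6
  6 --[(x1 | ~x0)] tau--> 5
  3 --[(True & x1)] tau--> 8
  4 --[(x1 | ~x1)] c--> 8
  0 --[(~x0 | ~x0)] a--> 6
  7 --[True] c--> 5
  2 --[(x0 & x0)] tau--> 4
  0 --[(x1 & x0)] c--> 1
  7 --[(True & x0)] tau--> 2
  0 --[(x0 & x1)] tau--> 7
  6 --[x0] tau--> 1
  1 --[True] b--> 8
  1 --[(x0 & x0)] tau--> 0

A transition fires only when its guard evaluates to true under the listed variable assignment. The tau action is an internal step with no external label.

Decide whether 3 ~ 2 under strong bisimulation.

Compute ~ classes (split until stable):
  P[0] = {{0,1,2,3,4,5,6,7,8}}
  P[1] = {{0},{1},{2,4,7},{3,6},{5,8}}
  P[2] = {{0},{1},{2},{3,6},{4,7},{5,8}}
6 equivalence class(es) (converged in 3)
[3]={3,6}  [2]={2}

Answer: NOT BISIMILAR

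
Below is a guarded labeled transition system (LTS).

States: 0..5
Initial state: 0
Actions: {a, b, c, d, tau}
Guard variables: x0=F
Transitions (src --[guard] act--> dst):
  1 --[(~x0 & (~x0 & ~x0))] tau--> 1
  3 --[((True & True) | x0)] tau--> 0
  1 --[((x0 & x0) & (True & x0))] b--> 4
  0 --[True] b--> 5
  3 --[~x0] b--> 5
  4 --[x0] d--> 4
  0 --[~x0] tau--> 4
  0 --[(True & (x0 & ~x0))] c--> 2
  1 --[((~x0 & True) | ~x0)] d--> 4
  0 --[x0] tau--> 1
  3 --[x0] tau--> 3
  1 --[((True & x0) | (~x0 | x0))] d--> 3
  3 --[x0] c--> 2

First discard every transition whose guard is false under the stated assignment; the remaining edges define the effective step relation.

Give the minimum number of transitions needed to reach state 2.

Layered search for 2:
  depth 0: {0}
  depth 1: {4,5}
2 never appears.

Answer: UNREACHABLE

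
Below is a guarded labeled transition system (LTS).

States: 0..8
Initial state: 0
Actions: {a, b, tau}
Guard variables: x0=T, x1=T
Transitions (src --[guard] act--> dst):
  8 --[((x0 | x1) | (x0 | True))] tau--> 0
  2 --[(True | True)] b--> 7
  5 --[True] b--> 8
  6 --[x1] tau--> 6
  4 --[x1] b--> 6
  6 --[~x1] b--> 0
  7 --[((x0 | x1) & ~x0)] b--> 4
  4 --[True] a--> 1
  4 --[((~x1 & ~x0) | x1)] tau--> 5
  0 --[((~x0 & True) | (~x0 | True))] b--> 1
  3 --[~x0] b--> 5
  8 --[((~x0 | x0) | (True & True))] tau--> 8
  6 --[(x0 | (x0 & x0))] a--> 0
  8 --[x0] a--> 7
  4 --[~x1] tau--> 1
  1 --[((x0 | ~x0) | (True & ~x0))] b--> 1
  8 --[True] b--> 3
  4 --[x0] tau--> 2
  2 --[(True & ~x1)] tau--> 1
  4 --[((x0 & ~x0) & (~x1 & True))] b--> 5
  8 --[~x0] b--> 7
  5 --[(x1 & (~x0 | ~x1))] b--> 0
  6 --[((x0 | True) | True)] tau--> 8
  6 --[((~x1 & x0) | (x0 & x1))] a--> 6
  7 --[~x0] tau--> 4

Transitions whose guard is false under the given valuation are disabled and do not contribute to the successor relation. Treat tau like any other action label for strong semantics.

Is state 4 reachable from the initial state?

After dropping false guards: 16 live edges.
depth 0: {0}
depth 1: {1}  now seen {0,1}
Reach set: {0,1}

Answer: UNREACHABLE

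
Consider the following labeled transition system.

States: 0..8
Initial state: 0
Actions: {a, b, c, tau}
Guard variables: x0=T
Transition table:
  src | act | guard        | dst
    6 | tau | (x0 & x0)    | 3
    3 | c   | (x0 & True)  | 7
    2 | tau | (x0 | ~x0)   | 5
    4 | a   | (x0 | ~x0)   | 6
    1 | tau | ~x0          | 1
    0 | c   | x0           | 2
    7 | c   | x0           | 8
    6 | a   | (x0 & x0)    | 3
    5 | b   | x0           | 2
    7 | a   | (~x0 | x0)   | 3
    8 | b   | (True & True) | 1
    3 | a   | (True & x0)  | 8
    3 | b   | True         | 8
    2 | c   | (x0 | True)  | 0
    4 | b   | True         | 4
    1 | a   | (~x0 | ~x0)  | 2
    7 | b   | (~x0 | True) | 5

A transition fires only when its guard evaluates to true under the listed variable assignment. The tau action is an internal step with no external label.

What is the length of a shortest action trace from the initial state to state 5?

BFS to 5:
  Layer 0: {0}
  Layer 1: {2}
  Layer 2: {5}
first hit 5 at d=2 via c·tau

Answer: 2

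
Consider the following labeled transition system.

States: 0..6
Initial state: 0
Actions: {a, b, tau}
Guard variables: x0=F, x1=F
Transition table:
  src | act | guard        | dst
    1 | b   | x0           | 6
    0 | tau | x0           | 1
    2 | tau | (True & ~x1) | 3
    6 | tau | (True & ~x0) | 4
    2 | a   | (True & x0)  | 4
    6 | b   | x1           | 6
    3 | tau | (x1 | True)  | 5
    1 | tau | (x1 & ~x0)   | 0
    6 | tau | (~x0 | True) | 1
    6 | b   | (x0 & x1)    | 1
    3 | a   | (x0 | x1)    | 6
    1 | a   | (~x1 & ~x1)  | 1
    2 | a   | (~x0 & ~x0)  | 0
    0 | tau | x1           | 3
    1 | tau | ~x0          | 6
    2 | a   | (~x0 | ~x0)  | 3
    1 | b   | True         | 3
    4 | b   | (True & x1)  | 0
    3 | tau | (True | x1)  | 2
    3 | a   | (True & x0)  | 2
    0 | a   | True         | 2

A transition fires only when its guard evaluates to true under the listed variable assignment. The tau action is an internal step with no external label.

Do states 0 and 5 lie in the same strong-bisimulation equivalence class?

Answer: NOT BISIMILAR

Working:
Bisimulation quotient by refinement:
  P[0] = {{0,1,2,3,4,5,6}}
  P[1] = {{0},{1},{2},{3,6},{4,5}}
  P[2] = {{0},{1},{2},{3},{4,5},{6}}
Fixed point at round 3; 6 class(es).
0∈{0}, 5∈{4,5}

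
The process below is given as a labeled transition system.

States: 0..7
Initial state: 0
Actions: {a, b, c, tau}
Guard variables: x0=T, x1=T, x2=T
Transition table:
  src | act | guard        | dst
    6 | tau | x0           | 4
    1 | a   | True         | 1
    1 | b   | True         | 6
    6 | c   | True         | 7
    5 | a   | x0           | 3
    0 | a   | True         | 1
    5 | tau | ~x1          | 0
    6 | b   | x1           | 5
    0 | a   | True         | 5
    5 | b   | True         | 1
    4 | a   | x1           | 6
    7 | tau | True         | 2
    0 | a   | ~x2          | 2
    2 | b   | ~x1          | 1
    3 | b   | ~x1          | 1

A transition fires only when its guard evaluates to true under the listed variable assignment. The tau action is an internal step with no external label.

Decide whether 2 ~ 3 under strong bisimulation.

Refine partition for ~:
  π0 = {{0,1,2,3,4,5,6,7}}
  π1 = {{0,4},{1,5},{2,3},{6},{7}}
  π2 = {{0},{1},{2,3},{4},{5},{6},{7}}
stable after 3 split(s): 7 block(s)
class of 2: {2,3}; class of 3: {2,3}

Answer: BISIMILAR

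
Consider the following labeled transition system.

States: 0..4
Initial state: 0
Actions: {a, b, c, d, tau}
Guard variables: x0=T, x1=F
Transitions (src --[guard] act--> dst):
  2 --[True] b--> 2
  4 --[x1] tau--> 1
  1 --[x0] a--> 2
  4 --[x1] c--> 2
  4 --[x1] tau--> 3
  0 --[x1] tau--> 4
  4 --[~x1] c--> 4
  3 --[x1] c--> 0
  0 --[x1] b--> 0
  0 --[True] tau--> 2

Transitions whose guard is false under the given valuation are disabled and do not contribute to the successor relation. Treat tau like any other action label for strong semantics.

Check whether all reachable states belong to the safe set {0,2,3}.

Inv-set: {0,2,3}
Reach set: {0,2}
  0: ✓
  2: ✓

Answer: INVARIANT HOLDS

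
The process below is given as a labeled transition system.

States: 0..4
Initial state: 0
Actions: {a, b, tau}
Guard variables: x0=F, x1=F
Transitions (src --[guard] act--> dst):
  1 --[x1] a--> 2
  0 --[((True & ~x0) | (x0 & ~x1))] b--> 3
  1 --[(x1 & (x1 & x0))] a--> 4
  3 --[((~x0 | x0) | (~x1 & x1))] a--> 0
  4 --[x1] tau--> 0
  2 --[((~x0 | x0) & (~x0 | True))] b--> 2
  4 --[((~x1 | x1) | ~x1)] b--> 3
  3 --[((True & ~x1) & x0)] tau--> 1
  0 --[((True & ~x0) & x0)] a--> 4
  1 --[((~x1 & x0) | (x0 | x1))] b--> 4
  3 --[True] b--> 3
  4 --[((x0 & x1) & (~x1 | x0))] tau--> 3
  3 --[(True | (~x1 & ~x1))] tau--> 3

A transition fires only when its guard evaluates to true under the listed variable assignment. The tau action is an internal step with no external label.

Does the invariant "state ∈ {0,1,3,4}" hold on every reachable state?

Safe = {0,1,3,4}
Reach set: {0,3}
  0: ✓
  3: ✓

Answer: INVARIANT HOLDS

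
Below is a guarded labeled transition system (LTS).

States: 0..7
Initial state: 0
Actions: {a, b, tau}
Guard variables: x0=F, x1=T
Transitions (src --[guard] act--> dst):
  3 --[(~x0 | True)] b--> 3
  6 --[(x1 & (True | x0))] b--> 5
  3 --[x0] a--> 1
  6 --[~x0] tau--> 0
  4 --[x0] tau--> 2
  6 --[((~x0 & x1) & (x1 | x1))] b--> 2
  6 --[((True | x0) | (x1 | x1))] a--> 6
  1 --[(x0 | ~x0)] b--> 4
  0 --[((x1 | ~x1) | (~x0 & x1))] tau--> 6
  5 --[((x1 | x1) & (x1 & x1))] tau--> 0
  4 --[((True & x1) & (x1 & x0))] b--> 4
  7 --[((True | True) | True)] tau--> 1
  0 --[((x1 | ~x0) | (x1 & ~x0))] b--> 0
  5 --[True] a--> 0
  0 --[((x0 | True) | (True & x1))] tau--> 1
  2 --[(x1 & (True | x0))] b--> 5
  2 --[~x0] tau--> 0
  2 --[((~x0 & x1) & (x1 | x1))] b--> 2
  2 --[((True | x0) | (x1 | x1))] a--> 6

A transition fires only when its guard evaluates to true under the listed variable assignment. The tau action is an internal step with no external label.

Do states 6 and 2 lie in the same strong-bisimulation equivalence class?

Answer: BISIMILAR

Analysis:
Compute ~ classes (split until stable):
  π0 = {{0,1,2,3,4,5,6,7}}
  π1 = {{0},{1,3},{2,6},{4},{5},{7}}
  π2 = {{0},{1},{2,6},{3},{4},{5},{7}}
Fixed point at round 3; 7 class(es).
6∈{2,6}, 2∈{2,6}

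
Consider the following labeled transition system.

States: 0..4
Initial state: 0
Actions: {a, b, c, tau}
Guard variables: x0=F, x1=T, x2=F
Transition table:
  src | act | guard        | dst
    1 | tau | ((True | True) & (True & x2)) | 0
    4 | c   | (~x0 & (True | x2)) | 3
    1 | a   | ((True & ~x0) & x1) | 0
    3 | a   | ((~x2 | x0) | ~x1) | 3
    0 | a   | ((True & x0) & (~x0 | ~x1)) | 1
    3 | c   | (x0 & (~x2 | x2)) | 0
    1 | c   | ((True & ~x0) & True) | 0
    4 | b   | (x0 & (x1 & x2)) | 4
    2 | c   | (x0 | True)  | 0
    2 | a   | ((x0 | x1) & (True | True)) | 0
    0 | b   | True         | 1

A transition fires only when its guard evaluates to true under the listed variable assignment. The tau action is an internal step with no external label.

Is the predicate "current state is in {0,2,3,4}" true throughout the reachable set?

Answer: INVARIANT VIOLATED at state 1

Trace:
Inv-set: {0,2,3,4}
R = {0,1}
  0: ✓
  1: outside
reach 1 via b — violates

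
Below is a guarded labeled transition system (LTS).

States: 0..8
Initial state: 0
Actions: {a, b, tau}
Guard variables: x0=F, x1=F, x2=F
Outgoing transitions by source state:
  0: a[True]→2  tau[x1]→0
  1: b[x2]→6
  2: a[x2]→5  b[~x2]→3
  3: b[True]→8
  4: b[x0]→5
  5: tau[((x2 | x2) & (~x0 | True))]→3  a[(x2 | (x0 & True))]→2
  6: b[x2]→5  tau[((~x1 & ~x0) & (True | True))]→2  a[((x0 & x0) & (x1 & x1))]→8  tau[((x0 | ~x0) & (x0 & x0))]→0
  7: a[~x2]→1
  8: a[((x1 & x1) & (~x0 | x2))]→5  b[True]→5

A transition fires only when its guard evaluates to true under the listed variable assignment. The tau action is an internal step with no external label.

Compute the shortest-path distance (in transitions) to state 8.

Breadth-first toward 8:
  L0 = {0}
  L1 = {2}
  L2 = {3}
  L3 = {8}
8 enters at depth 3; path a·b·b

Answer: 3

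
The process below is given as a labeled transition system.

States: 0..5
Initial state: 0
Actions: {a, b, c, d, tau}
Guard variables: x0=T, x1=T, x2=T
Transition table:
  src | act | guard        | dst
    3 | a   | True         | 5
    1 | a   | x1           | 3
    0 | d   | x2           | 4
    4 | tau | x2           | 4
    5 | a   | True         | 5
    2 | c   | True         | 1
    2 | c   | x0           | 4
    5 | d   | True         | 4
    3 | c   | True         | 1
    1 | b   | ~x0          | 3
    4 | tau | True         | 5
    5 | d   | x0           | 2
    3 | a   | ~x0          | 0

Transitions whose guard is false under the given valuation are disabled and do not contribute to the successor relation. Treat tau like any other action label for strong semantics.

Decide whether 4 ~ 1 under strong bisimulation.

Bisimulation quotient by refinement:
  P[0] = {{0,1,2,3,4,5}}
  P[1] = {{0},{1},{2},{3},{4},{5}}
stable after 2 split(s): 6 block(s)
4∈{4}, 1∈{1}

Answer: NOT BISIMILAR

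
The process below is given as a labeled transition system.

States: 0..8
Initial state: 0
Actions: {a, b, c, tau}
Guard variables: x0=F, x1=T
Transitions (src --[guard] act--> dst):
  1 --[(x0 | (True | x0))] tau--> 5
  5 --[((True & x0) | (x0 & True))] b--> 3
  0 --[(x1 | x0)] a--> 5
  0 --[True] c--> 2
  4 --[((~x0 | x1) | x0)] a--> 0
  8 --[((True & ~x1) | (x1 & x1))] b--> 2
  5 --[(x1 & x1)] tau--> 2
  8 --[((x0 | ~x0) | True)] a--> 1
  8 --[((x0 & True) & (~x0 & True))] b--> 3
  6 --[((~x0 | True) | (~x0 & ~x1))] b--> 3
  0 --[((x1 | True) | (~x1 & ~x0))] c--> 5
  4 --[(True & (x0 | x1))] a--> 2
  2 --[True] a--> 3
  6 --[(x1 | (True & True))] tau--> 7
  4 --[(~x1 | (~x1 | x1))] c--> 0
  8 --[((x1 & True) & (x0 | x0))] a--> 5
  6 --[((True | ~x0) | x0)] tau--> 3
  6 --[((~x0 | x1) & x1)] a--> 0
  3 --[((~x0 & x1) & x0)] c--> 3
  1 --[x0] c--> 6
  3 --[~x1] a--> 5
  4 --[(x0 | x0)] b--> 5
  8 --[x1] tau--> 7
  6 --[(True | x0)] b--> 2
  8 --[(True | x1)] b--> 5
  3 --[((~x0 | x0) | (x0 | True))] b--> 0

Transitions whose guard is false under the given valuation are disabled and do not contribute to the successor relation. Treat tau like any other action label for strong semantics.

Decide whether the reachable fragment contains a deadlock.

Answer: DEADLOCK-FREE

Trace:
Reachable = {0,2,3,5}
  0: a→5  c→2  c→5  [deg 3]
  2: a→3  [deg 1]
  3: b→0  [deg 1]
  5: tau→2  [deg 1]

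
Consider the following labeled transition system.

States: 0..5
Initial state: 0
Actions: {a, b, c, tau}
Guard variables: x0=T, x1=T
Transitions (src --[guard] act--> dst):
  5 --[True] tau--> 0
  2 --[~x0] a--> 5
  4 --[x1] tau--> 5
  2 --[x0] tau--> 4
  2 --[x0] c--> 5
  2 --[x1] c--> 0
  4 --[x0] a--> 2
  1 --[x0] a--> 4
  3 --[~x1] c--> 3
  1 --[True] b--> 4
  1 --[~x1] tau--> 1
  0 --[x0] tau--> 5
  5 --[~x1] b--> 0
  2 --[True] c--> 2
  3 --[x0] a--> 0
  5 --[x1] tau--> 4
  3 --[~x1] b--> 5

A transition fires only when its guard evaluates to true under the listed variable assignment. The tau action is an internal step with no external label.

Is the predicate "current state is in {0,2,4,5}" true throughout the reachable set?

Allowed set {0,2,4,5}
Reach set: {0,2,4,5}
  0: ✓
  2: ✓
  4: ✓
  5: ✓

Answer: INVARIANT HOLDS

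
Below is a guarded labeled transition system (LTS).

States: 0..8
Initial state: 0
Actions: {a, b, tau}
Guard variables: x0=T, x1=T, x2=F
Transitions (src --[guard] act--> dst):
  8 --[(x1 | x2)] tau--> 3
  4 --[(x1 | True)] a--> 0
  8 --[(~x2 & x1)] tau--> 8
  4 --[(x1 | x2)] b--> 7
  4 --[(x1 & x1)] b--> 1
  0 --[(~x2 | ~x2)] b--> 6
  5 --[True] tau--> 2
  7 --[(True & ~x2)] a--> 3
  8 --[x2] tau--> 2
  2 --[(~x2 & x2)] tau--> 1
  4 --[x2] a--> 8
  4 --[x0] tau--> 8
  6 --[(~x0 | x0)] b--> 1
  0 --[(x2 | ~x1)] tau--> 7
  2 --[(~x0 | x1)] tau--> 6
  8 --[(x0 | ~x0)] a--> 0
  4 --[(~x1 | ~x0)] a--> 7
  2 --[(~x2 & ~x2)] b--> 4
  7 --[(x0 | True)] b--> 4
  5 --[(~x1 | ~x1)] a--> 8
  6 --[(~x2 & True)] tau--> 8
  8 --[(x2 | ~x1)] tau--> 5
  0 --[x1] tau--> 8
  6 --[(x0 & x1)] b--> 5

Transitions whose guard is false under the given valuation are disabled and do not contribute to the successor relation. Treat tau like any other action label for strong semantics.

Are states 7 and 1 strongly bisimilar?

Refine partition for ~:
  round 0: {{0,1,2,3,4,5,6,7,8}}
  round 1: {{0,2,6},{1,3},{4},{5},{7},{8}}
  round 2: {{0},{1,3},{2},{4},{5},{6},{7},{8}}
8 equivalence class(es) (converged in 3)
class of 7: {7}; class of 1: {1,3}

Answer: NOT BISIMILAR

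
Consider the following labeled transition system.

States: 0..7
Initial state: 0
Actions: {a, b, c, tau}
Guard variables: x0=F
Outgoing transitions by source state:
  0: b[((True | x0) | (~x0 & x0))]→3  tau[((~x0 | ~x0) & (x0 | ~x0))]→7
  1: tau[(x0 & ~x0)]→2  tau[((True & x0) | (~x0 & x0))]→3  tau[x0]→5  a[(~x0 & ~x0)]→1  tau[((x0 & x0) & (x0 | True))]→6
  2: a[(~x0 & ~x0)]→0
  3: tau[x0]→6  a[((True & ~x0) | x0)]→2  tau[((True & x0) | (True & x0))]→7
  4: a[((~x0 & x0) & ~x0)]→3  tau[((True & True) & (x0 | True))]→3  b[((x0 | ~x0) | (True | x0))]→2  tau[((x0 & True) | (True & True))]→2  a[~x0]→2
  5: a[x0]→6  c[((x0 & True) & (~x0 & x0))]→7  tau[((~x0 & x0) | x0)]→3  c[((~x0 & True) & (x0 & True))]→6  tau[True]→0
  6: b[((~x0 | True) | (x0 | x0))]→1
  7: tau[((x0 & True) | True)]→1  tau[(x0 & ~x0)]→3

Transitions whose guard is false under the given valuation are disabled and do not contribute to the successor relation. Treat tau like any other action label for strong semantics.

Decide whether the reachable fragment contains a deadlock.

Reachable = {0,1,2,3,7}
  0: b→3  tau→7  [2 exit(s)]
  1: a→1  [1 exit(s)]
  2: a→0  [1 exit(s)]
  3: a→2  [1 exit(s)]
  7: tau→1  [1 exit(s)]

Answer: DEADLOCK-FREE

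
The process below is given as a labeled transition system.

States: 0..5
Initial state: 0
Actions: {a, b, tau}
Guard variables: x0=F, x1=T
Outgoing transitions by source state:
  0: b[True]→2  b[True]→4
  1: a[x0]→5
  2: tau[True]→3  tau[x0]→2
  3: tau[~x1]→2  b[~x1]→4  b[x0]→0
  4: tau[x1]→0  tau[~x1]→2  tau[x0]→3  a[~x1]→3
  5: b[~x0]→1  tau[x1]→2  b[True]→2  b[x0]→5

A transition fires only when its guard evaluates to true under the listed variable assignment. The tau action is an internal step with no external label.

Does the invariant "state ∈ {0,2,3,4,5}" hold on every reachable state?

Answer: INVARIANT HOLDS

Trace:
Safe = {0,2,3,4,5}
Reachable = {0,2,3,4}
  0: ✓
  2: ✓
  3: ✓
  4: ✓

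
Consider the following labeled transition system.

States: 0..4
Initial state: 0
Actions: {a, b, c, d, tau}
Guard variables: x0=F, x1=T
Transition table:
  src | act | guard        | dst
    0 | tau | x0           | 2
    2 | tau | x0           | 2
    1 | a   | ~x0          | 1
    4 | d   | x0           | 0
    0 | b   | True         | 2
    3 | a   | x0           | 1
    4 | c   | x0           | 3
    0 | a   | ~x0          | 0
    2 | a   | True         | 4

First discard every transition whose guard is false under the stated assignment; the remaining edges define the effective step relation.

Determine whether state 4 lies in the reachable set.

Guard filter leaves 4 enabled edge(s).
depth 0: {0}
depth 1: {2}  cumulative {0,2}
depth 2: {4}  cumulative {0,2,4}
Reachable = {0,2,4}
trace reaching 4: b·a

Answer: REACHABLE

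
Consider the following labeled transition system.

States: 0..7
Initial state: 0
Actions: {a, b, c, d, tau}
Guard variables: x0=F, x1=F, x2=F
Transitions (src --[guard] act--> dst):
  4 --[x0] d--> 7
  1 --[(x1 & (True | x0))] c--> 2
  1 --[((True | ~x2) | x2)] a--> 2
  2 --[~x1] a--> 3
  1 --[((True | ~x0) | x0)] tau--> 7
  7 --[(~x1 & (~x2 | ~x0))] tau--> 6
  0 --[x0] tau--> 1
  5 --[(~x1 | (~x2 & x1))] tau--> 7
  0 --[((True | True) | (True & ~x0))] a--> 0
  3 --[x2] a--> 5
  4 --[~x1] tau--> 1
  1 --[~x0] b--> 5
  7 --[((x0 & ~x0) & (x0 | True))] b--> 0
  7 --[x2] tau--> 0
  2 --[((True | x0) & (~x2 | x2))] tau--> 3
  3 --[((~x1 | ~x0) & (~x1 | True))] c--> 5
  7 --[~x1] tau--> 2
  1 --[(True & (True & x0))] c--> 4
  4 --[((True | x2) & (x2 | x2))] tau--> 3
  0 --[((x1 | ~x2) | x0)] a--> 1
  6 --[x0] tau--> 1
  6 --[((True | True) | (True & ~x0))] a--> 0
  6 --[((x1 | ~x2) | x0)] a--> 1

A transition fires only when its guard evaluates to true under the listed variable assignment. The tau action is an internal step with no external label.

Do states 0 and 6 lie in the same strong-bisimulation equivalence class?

Compute ~ classes (split until stable):
  π0 = {{0,1,2,3,4,5,6,7}}
  π1 = {{0,6},{1},{2},{3},{4,5,7}}
  π2 = {{0,6},{1},{2},{3},{4},{5},{7}}
7 equivalence class(es) (converged in 3)
class of 0: {0,6}; class of 6: {0,6}

Answer: BISIMILAR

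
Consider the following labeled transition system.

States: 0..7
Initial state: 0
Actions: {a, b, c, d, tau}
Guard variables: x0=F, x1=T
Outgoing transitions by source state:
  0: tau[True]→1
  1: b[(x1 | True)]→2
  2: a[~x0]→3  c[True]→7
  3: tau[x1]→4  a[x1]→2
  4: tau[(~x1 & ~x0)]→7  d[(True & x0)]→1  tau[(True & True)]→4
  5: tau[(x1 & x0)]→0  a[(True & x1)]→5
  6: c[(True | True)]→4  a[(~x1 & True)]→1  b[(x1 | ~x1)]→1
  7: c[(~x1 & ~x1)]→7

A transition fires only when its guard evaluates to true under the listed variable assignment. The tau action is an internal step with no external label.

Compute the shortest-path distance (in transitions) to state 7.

Answer: 3

Analysis:
BFS to 7:
  L0 = {0}
  L1 = {1}
  L2 = {2}
  L3 = {3,7}
first hit 7 at d=3 via tau·b·c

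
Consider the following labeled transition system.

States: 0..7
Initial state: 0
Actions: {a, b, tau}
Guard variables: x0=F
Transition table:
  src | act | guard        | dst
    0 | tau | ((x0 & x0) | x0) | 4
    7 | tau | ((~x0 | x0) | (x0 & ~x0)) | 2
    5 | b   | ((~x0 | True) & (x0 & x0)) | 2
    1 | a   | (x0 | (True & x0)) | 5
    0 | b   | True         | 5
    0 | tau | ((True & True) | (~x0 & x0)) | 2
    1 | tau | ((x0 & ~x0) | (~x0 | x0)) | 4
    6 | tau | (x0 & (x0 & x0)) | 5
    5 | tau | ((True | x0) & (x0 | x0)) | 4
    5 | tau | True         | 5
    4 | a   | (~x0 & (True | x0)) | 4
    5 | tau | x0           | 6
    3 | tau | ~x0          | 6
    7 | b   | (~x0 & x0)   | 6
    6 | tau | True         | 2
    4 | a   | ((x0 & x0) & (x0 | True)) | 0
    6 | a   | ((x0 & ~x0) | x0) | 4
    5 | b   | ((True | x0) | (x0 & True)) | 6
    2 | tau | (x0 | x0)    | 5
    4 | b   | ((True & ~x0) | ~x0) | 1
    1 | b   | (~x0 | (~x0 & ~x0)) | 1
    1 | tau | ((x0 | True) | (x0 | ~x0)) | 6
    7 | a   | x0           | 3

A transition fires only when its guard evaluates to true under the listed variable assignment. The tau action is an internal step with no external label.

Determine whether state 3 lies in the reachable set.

Answer: UNREACHABLE

Analysis:
Guard filter leaves 12 enabled edge(s).
L0 = {0}
L1 = {2,5}  total {0,2,5}
L2 = {6}  total {0,2,5,6}
R = {0,2,5,6}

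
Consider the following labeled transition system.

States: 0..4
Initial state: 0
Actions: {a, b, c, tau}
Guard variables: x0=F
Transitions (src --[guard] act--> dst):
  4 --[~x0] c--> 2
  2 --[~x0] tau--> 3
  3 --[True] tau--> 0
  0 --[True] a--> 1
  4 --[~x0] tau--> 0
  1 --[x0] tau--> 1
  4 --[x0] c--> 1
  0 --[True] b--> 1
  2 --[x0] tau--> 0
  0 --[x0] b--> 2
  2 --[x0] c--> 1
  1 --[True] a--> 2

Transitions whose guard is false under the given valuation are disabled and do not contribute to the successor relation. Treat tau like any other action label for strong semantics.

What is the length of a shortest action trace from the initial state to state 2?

Answer: 2

Working:
BFS to 2:
  Layer 0: {0}
  Layer 1: {1}
  Layer 2: {2}
2 enters at depth 2; path a·a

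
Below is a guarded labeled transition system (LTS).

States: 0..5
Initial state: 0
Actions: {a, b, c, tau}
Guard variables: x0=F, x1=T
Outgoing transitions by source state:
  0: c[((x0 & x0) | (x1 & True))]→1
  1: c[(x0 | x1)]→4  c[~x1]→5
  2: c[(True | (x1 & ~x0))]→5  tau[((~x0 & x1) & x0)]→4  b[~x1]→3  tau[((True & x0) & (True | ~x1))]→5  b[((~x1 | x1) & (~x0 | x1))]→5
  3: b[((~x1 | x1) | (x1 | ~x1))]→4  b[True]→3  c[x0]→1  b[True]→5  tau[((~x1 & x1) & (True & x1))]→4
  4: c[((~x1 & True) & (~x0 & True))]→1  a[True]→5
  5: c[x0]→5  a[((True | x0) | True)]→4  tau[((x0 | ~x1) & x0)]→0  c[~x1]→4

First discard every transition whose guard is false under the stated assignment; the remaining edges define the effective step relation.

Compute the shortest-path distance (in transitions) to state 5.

Answer: 3

Trace:
BFS to 5:
  depth 0: {0}
  depth 1: {1}
  depth 2: {4}
  depth 3: {5}
5 enters at depth 3; path c·c·a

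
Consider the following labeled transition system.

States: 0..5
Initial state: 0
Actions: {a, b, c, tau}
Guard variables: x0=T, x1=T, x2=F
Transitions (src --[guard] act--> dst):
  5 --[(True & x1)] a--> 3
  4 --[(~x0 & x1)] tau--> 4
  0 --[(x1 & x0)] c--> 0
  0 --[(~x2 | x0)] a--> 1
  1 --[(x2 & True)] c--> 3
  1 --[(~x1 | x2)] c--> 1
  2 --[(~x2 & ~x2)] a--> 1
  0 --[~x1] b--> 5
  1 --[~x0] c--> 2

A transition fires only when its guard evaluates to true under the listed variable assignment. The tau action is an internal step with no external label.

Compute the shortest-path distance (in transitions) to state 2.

BFS to 2:
  L0 = {0}
  L1 = {1}
2 never appears.

Answer: UNREACHABLE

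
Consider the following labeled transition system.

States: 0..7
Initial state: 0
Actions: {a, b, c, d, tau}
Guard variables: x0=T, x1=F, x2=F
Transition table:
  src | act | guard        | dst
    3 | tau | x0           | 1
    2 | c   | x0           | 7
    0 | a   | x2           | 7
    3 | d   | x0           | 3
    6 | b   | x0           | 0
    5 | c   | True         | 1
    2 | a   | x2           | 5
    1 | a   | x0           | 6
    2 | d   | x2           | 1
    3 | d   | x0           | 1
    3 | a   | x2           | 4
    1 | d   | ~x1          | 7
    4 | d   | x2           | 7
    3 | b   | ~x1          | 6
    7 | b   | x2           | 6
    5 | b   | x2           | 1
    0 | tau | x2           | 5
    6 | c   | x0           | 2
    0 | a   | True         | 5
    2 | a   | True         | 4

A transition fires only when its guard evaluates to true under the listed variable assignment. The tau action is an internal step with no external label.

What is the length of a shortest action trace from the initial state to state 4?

Answer: 5

Working:
BFS to 4:
  L0 = {0}
  L1 = {5}
  L2 = {1}
  L3 = {6,7}
  L4 = {2}
  L5 = {4}
4 enters at depth 5; path a·c·a·c·a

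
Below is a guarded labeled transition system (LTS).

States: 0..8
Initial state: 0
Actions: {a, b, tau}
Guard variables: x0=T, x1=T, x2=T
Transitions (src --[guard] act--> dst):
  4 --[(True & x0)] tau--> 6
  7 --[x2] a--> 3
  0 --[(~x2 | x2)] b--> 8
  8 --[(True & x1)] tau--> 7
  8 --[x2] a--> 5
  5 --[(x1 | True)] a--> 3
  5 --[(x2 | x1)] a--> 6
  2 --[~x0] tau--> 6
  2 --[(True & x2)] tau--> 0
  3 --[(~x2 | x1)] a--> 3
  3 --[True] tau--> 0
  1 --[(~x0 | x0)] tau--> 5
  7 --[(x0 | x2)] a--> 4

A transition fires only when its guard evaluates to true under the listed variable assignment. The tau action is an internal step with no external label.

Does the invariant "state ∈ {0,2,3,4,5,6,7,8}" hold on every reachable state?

Answer: INVARIANT HOLDS

Working:
Allowed set {0,2,3,4,5,6,7,8}
R = {0,3,4,5,6,7,8}
  0: ✓
  3: ✓
  4: ✓
  5: ✓
  6: ✓
  7: ✓
  8: ✓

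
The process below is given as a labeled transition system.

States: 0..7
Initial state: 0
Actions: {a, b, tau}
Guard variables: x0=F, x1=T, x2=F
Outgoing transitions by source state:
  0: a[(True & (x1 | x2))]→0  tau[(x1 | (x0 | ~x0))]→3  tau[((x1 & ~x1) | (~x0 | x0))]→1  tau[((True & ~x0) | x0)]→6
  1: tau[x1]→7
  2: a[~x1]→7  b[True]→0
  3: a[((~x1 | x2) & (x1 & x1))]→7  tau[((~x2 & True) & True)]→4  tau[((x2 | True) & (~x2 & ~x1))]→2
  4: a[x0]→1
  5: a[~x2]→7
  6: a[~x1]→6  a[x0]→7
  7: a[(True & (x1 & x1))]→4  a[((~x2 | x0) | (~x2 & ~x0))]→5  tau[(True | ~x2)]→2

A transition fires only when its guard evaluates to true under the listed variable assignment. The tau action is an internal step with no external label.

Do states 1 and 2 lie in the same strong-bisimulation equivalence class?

Answer: NOT BISIMILAR

Working:
Bisimulation quotient by refinement:
  P[0] = {{0,1,2,3,4,5,6,7}}
  P[1] = {{0,7},{1,3},{2},{4,6},{5}}
  P[2] = {{0},{1},{2},{3},{4,6},{5},{7}}
stable after 3 split(s): 7 block(s)
1∈{1}, 2∈{2}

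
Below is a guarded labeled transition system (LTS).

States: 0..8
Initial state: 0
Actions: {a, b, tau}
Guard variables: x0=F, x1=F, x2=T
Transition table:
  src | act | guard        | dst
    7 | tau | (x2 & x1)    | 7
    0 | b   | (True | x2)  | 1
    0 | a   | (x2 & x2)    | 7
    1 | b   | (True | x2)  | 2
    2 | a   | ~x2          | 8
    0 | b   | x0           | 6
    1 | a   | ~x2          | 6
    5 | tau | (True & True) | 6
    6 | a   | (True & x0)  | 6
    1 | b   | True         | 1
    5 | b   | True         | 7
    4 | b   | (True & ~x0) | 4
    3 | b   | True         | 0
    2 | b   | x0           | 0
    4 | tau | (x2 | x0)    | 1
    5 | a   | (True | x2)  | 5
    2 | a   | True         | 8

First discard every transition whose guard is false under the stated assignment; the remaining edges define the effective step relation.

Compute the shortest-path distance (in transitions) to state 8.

BFS to 8:
  depth 0: {0}
  depth 1: {1,7}
  depth 2: {2}
  depth 3: {8}
depth(8)=3, e.g. b·b·a

Answer: 3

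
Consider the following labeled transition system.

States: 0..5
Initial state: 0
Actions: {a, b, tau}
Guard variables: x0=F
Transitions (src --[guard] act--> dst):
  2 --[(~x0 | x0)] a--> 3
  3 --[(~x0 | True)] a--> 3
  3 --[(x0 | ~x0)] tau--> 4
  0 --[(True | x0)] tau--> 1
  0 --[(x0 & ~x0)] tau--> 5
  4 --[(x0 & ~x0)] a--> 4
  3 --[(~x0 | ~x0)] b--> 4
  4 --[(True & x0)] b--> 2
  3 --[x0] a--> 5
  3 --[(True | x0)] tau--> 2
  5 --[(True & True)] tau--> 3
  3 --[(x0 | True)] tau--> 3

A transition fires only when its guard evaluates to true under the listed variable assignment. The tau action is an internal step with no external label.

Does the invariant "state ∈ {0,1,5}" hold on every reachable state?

Allowed set {0,1,5}
Reach set: {0,1}
  0: ok
  1: ok

Answer: INVARIANT HOLDS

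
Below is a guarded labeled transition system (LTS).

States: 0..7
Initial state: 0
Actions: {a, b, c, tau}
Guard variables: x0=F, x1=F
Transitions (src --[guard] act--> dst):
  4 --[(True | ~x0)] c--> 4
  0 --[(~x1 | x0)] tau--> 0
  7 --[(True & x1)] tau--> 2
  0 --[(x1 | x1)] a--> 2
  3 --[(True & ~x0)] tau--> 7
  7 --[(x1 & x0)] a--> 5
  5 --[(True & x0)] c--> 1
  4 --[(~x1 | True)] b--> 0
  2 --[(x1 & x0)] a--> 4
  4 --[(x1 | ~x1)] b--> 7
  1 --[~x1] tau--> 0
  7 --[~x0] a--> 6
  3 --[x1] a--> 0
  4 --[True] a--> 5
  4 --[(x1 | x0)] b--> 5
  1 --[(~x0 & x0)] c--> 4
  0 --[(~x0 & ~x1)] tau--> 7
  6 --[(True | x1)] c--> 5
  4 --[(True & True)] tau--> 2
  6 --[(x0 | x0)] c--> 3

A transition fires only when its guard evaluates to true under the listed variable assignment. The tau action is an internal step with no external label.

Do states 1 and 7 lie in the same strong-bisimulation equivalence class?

Answer: NOT BISIMILAR

Trace:
Bisimulation quotient by refinement:
  round 0: {{0,1,2,3,4,5,6,7}}
  round 1: {{0,1,3},{2,5},{4},{6},{7}}
  round 2: {{0},{1},{2,5},{3},{4},{6},{7}}
Fixed point at round 3; 7 class(es).
[1]={1}  [7]={7}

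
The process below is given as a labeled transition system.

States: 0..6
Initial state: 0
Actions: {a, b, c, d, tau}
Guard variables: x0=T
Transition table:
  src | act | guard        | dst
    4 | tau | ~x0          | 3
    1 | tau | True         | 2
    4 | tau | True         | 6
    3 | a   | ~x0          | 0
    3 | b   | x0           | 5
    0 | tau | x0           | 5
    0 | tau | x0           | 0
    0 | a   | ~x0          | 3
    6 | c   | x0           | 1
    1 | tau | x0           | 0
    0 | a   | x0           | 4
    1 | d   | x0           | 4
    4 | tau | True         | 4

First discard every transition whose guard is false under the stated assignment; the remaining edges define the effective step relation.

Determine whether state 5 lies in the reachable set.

Answer: REACHABLE

Trace:
After dropping false guards: 10 live edges.
Layer 0: {0}
Layer 1: {4,5}  cumulative {0,4,5}
Layer 2: {6}  cumulative {0,4,5,6}
Layer 3: {1}  cumulative {0,1,4,5,6}
Layer 4: {2}  cumulative {0,1,2,4,5,6}
R = {0,1,2,4,5,6}
trace reaching 5: tau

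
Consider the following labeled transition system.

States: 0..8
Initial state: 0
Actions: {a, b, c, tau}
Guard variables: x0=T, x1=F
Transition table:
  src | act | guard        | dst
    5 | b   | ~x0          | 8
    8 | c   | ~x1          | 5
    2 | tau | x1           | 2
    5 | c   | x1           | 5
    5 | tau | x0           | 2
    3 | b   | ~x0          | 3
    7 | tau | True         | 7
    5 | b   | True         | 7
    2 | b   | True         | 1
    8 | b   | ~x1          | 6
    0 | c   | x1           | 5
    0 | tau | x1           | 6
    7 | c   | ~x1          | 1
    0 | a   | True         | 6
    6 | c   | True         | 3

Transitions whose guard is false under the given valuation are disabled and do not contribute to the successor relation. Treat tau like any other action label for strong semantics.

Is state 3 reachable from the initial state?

Guard filter leaves 9 enabled edge(s).
L0 = {0}
L1 = {6}  total {0,6}
L2 = {3}  total {0,3,6}
R = {0,3,6}
trace reaching 3: a·c

Answer: REACHABLE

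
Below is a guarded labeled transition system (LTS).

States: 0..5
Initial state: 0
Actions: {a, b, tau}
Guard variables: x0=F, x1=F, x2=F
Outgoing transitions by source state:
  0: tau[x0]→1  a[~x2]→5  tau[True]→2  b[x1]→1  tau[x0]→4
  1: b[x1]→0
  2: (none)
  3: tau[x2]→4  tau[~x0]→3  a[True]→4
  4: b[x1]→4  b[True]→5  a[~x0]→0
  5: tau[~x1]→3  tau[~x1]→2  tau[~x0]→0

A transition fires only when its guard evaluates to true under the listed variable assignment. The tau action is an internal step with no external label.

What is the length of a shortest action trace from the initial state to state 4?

Answer: 3

Trace:
Layered search for 4:
  depth 0: {0}
  depth 1: {2,5}
  depth 2: {3}
  depth 3: {4}
4 enters at depth 3; path a·tau·a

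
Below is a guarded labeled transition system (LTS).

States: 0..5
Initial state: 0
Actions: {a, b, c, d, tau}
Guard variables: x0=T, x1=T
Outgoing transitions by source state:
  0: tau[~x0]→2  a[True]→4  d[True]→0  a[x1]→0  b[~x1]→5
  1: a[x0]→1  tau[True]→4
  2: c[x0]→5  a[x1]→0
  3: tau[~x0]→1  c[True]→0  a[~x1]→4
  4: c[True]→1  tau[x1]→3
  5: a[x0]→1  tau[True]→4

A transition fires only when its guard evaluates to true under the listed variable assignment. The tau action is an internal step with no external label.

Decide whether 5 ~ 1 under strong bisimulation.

Answer: BISIMILAR

Trace:
Bisimulation quotient by refinement:
  round 0: {{0,1,2,3,4,5}}
  round 1: {{0},{1,5},{2},{3},{4}}
stable after 2 split(s): 5 block(s)
[5]={1,5}  [1]={1,5}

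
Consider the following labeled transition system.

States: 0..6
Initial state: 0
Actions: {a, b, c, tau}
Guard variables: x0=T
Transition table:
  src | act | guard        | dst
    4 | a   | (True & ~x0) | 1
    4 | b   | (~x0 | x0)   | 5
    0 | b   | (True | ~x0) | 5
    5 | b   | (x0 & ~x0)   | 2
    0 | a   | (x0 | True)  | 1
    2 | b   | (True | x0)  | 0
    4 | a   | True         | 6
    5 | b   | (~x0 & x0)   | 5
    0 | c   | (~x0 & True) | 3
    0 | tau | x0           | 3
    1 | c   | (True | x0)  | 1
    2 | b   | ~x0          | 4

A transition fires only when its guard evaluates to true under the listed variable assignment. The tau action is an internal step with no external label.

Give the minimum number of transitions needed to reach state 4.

BFS to 4:
  Layer 0: {0}
  Layer 1: {1,3,5}
4 never appears.

Answer: UNREACHABLE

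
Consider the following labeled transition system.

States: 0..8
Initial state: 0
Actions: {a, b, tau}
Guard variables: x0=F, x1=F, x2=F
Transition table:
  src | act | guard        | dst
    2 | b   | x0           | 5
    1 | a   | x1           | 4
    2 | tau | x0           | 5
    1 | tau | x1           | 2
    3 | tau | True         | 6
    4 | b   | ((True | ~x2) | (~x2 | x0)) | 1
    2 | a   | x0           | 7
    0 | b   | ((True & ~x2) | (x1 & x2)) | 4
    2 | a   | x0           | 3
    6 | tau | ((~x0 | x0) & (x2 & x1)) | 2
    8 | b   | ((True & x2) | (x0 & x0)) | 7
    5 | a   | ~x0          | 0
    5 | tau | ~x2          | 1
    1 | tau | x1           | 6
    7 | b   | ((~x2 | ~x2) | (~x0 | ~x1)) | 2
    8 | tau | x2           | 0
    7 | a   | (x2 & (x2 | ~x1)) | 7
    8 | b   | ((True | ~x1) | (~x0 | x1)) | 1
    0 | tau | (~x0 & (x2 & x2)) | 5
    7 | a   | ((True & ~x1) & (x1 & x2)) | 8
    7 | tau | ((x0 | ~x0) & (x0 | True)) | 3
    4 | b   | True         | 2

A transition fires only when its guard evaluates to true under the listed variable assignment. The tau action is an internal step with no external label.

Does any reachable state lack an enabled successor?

Answer: DEADLOCK at state 1

Working:
R = {0,1,2,4}
  0: b→4  [1 exit(s)]
  1: ∅  [no exit]
  2: ∅  [no exit]
  4: b→1  b→2  [2 exit(s)]
Path to 1: b·b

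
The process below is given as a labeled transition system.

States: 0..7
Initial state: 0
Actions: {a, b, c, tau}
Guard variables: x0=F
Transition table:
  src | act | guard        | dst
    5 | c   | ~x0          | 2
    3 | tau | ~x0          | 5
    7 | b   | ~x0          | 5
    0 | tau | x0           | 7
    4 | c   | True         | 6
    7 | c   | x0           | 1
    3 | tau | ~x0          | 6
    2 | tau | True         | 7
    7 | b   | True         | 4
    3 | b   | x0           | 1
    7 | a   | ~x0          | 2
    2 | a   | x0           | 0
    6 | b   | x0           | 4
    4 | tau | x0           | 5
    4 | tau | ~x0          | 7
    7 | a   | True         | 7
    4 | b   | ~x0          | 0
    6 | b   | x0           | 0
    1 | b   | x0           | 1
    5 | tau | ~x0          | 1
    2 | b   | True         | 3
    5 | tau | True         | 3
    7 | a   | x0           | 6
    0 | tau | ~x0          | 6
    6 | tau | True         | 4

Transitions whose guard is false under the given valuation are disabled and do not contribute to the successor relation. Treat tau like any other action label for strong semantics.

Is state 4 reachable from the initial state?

After dropping false guards: 16 live edges.
Layer 0: {0}
Layer 1: {6}  total {0,6}
Layer 2: {4}  total {0,4,6}
Layer 3: {7}  total {0,4,6,7}
Layer 4: {2,5}  total {0,2,4,5,6,7}
Layer 5: {1,3}  total {0,1,2,3,4,5,6,7}
R = {0,1,2,3,4,5,6,7}
Path to 4: tau·tau

Answer: REACHABLE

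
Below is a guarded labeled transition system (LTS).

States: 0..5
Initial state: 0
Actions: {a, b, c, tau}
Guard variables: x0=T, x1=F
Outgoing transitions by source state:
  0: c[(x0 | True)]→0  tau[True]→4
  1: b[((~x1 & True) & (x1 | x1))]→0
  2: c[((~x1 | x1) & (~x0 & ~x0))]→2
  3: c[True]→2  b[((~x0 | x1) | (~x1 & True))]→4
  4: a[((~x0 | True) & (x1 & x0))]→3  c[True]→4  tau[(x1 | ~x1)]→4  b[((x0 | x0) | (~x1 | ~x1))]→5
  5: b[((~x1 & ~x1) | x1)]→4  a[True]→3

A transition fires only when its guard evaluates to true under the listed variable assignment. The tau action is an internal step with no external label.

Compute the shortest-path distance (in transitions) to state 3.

Answer: 3

Working:
Breadth-first toward 3:
  Layer 0: {0}
  Layer 1: {4}
  Layer 2: {5}
  Layer 3: {3}
3 enters at depth 3; path tau·b·a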